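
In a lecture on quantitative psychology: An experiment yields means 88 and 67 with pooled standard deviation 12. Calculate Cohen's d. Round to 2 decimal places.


Cohen's d = (M1 - M2) / S_pooled
= (88 - 67) / 12
= 21 / 12
= 1.75


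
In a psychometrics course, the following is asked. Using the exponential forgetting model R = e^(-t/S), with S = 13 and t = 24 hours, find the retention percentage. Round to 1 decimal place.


R = e^(-t/S)
-t/S = -24/13 = -1.846154
R = e^(-1.846154) = 0.157843
Percentage = 0.157843 * 100
= 15.8


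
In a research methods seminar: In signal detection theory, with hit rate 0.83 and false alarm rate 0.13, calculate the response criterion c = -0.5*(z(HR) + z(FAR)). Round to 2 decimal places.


c = -0.5 * (z(HR) + z(FAR))
z(0.83) = 0.9542
z(0.13) = -1.1264
c = -0.5 * (0.9542 + -1.1264)
= -0.5 * -0.1722
= 0.09


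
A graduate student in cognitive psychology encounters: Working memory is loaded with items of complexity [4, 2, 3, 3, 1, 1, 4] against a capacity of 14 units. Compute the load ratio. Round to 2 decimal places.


Total complexity = 4 + 2 + 3 + 3 + 1 + 1 + 4 = 18
Load = total / capacity = 18 / 14
= 1.29


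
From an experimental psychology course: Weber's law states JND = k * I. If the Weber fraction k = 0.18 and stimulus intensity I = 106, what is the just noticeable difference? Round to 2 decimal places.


JND = k * I
JND = 0.18 * 106
= 19.08


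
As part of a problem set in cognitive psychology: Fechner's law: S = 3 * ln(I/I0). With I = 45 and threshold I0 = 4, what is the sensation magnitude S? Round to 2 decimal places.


S = 3 * ln(45/4)
I/I0 = 11.25
ln(11.25) = 2.4204
S = 3 * 2.4204
= 7.26


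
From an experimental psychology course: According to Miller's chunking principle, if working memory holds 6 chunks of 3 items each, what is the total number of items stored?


Total items = chunks * items_per_chunk
= 6 * 3
= 18


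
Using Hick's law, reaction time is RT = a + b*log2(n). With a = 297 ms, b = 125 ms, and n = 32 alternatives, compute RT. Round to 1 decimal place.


RT = 297 + 125 * log2(32)
log2(32) = 5.0
RT = 297 + 125 * 5.0
= 297 + 625.0
= 922.0 ms


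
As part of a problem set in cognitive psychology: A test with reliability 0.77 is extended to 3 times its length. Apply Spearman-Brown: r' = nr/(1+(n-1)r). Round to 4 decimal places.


r_new = n*r / (1 + (n-1)*r)
Numerator = 3 * 0.77 = 2.31
Denominator = 1 + 2 * 0.77 = 2.54
r_new = 2.31 / 2.54
= 0.9094


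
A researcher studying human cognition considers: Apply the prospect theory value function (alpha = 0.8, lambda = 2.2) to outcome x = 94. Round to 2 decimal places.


Since x = 94 >= 0, use v(x) = x^0.8
94^0.8 = 37.8881
v(94) = 37.89


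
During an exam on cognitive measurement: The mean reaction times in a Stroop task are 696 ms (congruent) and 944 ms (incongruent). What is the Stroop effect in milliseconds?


Stroop effect = RT(incongruent) - RT(congruent)
= 944 - 696
= 248 ms


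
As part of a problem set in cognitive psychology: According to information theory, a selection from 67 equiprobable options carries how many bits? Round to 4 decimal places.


H = log2(n)
H = log2(67)
= 6.0661


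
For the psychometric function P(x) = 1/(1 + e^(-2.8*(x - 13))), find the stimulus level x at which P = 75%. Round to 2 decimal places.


At P = 0.75: 0.75 = 1/(1 + e^(-k*(x-x0)))
Solving: e^(-k*(x-x0)) = 1/3
x = x0 + ln(3)/k
ln(3) = 1.0986
x = 13 + 1.0986/2.8
= 13 + 0.3924
= 13.39


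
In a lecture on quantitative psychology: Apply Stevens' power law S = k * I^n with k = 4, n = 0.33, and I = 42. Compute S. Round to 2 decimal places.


S = 4 * 42^0.33
42^0.33 = 3.433
S = 4 * 3.433
= 13.73


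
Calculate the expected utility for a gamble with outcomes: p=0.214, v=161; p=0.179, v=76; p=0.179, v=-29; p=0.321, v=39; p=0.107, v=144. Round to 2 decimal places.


EU = sum(p_i * v_i)
0.214 * 161 = 34.454
0.179 * 76 = 13.604
0.179 * -29 = -5.191
0.321 * 39 = 12.519
0.107 * 144 = 15.408
EU = 34.454 + 13.604 + -5.191 + 12.519 + 15.408
= 70.79


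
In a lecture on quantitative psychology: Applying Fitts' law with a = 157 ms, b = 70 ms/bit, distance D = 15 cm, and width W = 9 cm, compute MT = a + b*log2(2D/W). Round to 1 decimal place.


MT = 157 + 70 * log2(2*15/9)
2D/W = 3.333333
log2(3.333333) = 1.737
MT = 157 + 70 * 1.737
= 278.6 ms


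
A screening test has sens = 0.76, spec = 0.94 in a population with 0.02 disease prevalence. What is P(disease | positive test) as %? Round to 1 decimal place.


PPV = (sens * prev) / (sens * prev + (1-spec) * (1-prev))
Numerator = 0.76 * 0.02 = 0.0152
P(positive and no disease) = (1 - spec) * (1 - prev) = (1 - 0.94) * (1 - 0.02) = 0.0588
Denominator = 0.0152 + 0.0588 = 0.074
PPV = 0.0152 / 0.074 = 0.205405
As percentage = 20.5


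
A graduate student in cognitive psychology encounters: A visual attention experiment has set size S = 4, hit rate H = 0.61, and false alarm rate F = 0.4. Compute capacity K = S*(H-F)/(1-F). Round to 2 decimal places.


K = S * (H - F) / (1 - F)
H - F = 0.21
1 - F = 0.6
K = 4 * 0.21 / 0.6
= 1.40


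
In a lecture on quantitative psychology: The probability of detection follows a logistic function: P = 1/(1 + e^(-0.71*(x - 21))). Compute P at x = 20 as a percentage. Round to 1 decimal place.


P(x) = 1/(1 + e^(-0.71*(20 - 21)))
Exponent = -0.71 * -1 = 0.71
e^(0.71) = 2.033991
P = 1/(1 + 2.033991) = 0.329599
Percentage = 33.0


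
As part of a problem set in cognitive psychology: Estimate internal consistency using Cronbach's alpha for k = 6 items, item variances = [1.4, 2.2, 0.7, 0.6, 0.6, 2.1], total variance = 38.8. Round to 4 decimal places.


alpha = (k/(k-1)) * (1 - sum(s_i^2)/s_total^2)
sum(item variances) = 7.6
k/(k-1) = 6/5 = 1.2
1 - 7.6/38.8 = 1 - 0.195876 = 0.804124
alpha = 1.2 * 0.804124
= 0.9649


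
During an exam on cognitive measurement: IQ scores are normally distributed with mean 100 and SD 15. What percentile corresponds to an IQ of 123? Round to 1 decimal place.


z = (IQ - mean) / SD
z = (123 - 100) / 15 = 1.5333
Percentile = Phi(1.5333) * 100
Phi(1.5333) = 0.937399
= 93.7


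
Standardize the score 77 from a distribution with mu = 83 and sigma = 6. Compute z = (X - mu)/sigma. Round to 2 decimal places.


z = (X - mu) / sigma
= (77 - 83) / 6
= -6 / 6
= -1.00


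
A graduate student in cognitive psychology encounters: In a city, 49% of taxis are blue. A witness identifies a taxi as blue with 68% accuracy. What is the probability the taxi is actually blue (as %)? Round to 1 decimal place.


P(blue | says blue) = P(says blue | blue)*P(blue) / [P(says blue | blue)*P(blue) + P(says blue | not blue)*P(not blue)]
Numerator = 0.68 * 0.49 = 0.3332
False identification = 0.32 * 0.51 = 0.1632
P = 0.3332 / (0.3332 + 0.1632)
= 0.3332 / 0.4964
As percentage = 67.1


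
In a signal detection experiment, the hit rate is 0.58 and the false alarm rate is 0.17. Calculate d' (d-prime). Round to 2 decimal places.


d' = z(HR) - z(FAR)
z(0.58) = 0.2019
z(0.17) = -0.9542
d' = 0.2019 - -0.9542
= 1.16


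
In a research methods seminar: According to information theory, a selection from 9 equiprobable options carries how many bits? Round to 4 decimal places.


H = log2(n)
H = log2(9)
= 3.1699


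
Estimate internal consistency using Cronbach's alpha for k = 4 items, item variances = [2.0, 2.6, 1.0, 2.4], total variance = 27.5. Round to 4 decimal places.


alpha = (k/(k-1)) * (1 - sum(s_i^2)/s_total^2)
sum(item variances) = 8.0
k/(k-1) = 4/3 = 1.333333
1 - 8.0/27.5 = 1 - 0.290909 = 0.709091
alpha = 1.333333 * 0.709091
= 0.9455


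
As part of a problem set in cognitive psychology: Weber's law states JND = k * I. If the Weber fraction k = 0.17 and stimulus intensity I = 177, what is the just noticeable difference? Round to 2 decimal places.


JND = k * I
JND = 0.17 * 177
= 30.09


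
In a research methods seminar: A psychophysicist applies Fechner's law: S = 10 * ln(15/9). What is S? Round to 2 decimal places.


S = 10 * ln(15/9)
I/I0 = 1.666667
ln(1.666667) = 0.5108
S = 10 * 0.5108
= 5.11


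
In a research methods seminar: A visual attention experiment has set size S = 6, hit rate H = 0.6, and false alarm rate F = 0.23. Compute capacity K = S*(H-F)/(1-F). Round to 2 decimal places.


K = S * (H - F) / (1 - F)
H - F = 0.37
1 - F = 0.77
K = 6 * 0.37 / 0.77
= 2.88


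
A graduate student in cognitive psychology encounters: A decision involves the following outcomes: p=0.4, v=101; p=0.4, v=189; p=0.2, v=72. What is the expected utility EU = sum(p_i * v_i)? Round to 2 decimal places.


EU = sum(p_i * v_i)
0.4 * 101 = 40.4
0.4 * 189 = 75.6
0.2 * 72 = 14.4
EU = 40.4 + 75.6 + 14.4
= 130.40


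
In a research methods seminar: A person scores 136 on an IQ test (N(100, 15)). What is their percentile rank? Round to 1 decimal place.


z = (IQ - mean) / SD
z = (136 - 100) / 15 = 2.4
Percentile = Phi(2.4) * 100
Phi(2.4) = 0.991802
= 99.2


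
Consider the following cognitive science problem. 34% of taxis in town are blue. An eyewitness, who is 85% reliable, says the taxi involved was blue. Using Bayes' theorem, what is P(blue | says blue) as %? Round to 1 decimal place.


P(blue | says blue) = P(says blue | blue)*P(blue) / [P(says blue | blue)*P(blue) + P(says blue | not blue)*P(not blue)]
Numerator = 0.85 * 0.34 = 0.289
False identification = 0.15 * 0.66 = 0.099
P = 0.289 / (0.289 + 0.099)
= 0.289 / 0.388
As percentage = 74.5


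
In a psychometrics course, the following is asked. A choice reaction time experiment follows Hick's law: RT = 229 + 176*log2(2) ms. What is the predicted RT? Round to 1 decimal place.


RT = 229 + 176 * log2(2)
log2(2) = 1.0
RT = 229 + 176 * 1.0
= 229 + 176.0
= 405.0 ms


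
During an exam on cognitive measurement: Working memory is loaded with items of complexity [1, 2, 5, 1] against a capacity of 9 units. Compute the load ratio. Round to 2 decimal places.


Total complexity = 1 + 2 + 5 + 1 = 9
Load = total / capacity = 9 / 9
= 1.00


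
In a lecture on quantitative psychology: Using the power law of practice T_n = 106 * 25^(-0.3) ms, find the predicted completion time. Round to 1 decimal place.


T_n = 106 * 25^(-0.3)
25^(-0.3) = 0.380731
T_n = 106 * 0.380731
= 40.4 ms


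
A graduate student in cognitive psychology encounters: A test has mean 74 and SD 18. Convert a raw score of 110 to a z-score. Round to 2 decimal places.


z = (X - mu) / sigma
= (110 - 74) / 18
= 36 / 18
= 2.00


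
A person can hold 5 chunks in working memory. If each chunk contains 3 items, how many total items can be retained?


Total items = chunks * items_per_chunk
= 5 * 3
= 15


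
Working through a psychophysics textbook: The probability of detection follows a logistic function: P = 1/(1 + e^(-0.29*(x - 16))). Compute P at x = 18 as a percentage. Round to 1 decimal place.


P(x) = 1/(1 + e^(-0.29*(18 - 16)))
Exponent = -0.29 * 2 = -0.58
e^(-0.58) = 0.559898
P = 1/(1 + 0.559898) = 0.641068
Percentage = 64.1


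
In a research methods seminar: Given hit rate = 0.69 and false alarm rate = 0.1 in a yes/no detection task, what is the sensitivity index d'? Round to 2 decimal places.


d' = z(HR) - z(FAR)
z(0.69) = 0.4959
z(0.1) = -1.2816
d' = 0.4959 - -1.2816
= 1.78


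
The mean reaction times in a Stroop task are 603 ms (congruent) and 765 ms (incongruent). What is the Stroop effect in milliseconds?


Stroop effect = RT(incongruent) - RT(congruent)
= 765 - 603
= 162 ms


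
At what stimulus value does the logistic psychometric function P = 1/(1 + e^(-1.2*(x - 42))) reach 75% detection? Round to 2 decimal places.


At P = 0.75: 0.75 = 1/(1 + e^(-k*(x-x0)))
Solving: e^(-k*(x-x0)) = 1/3
x = x0 + ln(3)/k
ln(3) = 1.0986
x = 42 + 1.0986/1.2
= 42 + 0.9155
= 42.92


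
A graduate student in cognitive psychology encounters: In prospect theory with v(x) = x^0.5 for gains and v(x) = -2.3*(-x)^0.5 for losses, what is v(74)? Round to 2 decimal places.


Since x = 74 >= 0, use v(x) = x^0.5
74^0.5 = 8.6023
v(74) = 8.60


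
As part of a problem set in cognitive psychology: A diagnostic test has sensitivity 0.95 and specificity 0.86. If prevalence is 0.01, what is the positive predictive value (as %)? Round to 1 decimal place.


PPV = (sens * prev) / (sens * prev + (1-spec) * (1-prev))
Numerator = 0.95 * 0.01 = 0.0095
P(positive and no disease) = (1 - spec) * (1 - prev) = (1 - 0.86) * (1 - 0.01) = 0.1386
Denominator = 0.0095 + 0.1386 = 0.1481
PPV = 0.0095 / 0.1481 = 0.064146
As percentage = 6.4


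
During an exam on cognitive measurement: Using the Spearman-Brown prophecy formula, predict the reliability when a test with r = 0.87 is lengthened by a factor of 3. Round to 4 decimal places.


r_new = n*r / (1 + (n-1)*r)
Numerator = 3 * 0.87 = 2.61
Denominator = 1 + 2 * 0.87 = 2.74
r_new = 2.61 / 2.74
= 0.9526


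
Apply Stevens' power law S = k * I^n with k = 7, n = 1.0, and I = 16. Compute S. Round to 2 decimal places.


S = 7 * 16^1.0
16^1.0 = 16.0
S = 7 * 16.0
= 112.00


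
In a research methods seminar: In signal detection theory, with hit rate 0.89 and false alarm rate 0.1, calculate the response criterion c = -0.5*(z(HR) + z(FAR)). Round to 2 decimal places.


c = -0.5 * (z(HR) + z(FAR))
z(0.89) = 1.2265
z(0.1) = -1.2816
c = -0.5 * (1.2265 + -1.2816)
= -0.5 * -0.0551
= 0.03


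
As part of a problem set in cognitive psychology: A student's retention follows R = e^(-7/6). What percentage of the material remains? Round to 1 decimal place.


R = e^(-t/S)
-t/S = -7/6 = -1.166667
R = e^(-1.166667) = 0.311403
Percentage = 0.311403 * 100
= 31.1


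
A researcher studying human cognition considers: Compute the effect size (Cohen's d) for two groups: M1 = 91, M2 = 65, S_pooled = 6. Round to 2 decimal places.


Cohen's d = (M1 - M2) / S_pooled
= (91 - 65) / 6
= 26 / 6
= 4.33


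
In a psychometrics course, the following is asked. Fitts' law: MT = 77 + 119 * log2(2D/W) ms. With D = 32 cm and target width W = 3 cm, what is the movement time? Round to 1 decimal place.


MT = 77 + 119 * log2(2*32/3)
2D/W = 21.333333
log2(21.333333) = 4.415
MT = 77 + 119 * 4.415
= 602.4 ms


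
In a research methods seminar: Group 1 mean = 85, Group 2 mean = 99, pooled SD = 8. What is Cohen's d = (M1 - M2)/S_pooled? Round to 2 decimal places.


Cohen's d = (M1 - M2) / S_pooled
= (85 - 99) / 8
= -14 / 8
= -1.75


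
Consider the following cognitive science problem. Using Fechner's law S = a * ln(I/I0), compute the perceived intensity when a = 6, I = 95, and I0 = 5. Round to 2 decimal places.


S = 6 * ln(95/5)
I/I0 = 19.0
ln(19.0) = 2.9444
S = 6 * 2.9444
= 17.67


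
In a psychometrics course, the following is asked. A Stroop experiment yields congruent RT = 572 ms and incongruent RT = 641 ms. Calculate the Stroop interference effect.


Stroop effect = RT(incongruent) - RT(congruent)
= 641 - 572
= 69 ms


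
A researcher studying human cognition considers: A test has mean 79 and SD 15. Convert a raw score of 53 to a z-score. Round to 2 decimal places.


z = (X - mu) / sigma
= (53 - 79) / 15
= -26 / 15
= -1.73


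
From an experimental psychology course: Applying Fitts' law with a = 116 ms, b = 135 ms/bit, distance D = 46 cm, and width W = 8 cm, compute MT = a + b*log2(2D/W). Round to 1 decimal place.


MT = 116 + 135 * log2(2*46/8)
2D/W = 11.5
log2(11.5) = 3.5236
MT = 116 + 135 * 3.5236
= 591.7 ms


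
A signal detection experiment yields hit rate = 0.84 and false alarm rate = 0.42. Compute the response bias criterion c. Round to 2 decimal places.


c = -0.5 * (z(HR) + z(FAR))
z(0.84) = 0.9945
z(0.42) = -0.2019
c = -0.5 * (0.9945 + -0.2019)
= -0.5 * 0.7926
= -0.40


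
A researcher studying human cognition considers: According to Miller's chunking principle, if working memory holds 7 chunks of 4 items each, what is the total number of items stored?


Total items = chunks * items_per_chunk
= 7 * 4
= 28


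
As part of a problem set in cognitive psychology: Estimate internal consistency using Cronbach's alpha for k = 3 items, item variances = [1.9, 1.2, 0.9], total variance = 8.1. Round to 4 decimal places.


alpha = (k/(k-1)) * (1 - sum(s_i^2)/s_total^2)
sum(item variances) = 4.0
k/(k-1) = 3/2 = 1.5
1 - 4.0/8.1 = 1 - 0.493827 = 0.506173
alpha = 1.5 * 0.506173
= 0.7593


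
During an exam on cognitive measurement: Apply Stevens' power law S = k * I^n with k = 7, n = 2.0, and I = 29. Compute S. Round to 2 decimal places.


S = 7 * 29^2.0
29^2.0 = 841.0
S = 7 * 841.0
= 5887.00


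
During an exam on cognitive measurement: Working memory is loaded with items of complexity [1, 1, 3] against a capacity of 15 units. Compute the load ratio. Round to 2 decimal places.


Total complexity = 1 + 1 + 3 = 5
Load = total / capacity = 5 / 15
= 0.33


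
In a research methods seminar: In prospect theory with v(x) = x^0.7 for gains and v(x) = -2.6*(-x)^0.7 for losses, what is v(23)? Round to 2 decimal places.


Since x = 23 >= 0, use v(x) = x^0.7
23^0.7 = 8.9786
v(23) = 8.98


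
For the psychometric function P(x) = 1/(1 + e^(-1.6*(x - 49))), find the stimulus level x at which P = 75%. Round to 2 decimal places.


At P = 0.75: 0.75 = 1/(1 + e^(-k*(x-x0)))
Solving: e^(-k*(x-x0)) = 1/3
x = x0 + ln(3)/k
ln(3) = 1.0986
x = 49 + 1.0986/1.6
= 49 + 0.6866
= 49.69


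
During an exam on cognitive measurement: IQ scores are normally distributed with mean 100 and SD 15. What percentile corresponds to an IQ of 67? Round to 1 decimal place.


z = (IQ - mean) / SD
z = (67 - 100) / 15 = -2.2
Percentile = Phi(-2.2) * 100
Phi(-2.2) = 0.013903
= 1.4


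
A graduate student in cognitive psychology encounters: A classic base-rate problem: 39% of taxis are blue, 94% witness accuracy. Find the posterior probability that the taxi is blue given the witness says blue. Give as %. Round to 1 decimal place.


P(blue | says blue) = P(says blue | blue)*P(blue) / [P(says blue | blue)*P(blue) + P(says blue | not blue)*P(not blue)]
Numerator = 0.94 * 0.39 = 0.3666
False identification = 0.06 * 0.61 = 0.0366
P = 0.3666 / (0.3666 + 0.0366)
= 0.3666 / 0.4032
As percentage = 90.9


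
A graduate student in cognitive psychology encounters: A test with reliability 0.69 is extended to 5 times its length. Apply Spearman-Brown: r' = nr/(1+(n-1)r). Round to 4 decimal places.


r_new = n*r / (1 + (n-1)*r)
Numerator = 5 * 0.69 = 3.45
Denominator = 1 + 4 * 0.69 = 3.76
r_new = 3.45 / 3.76
= 0.9176


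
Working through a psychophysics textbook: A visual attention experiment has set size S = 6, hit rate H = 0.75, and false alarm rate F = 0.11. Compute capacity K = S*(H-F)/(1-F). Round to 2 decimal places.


K = S * (H - F) / (1 - F)
H - F = 0.64
1 - F = 0.89
K = 6 * 0.64 / 0.89
= 4.31


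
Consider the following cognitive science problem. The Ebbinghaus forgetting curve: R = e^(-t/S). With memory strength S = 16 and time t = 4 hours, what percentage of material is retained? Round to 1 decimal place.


R = e^(-t/S)
-t/S = -4/16 = -0.25
R = e^(-0.25) = 0.778801
Percentage = 0.778801 * 100
= 77.9


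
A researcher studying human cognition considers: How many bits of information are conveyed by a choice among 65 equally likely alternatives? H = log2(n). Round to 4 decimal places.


H = log2(n)
H = log2(65)
= 6.0224


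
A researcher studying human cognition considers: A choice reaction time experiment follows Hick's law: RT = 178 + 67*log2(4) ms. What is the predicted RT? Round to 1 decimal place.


RT = 178 + 67 * log2(4)
log2(4) = 2.0
RT = 178 + 67 * 2.0
= 178 + 134.0
= 312.0 ms


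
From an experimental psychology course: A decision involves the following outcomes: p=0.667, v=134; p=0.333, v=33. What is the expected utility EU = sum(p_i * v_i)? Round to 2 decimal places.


EU = sum(p_i * v_i)
0.667 * 134 = 89.378
0.333 * 33 = 10.989
EU = 89.378 + 10.989
= 100.37


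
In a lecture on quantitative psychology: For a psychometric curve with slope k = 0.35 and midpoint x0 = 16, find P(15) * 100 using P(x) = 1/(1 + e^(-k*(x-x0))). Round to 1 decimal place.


P(x) = 1/(1 + e^(-0.35*(15 - 16)))
Exponent = -0.35 * -1 = 0.35
e^(0.35) = 1.419068
P = 1/(1 + 1.419068) = 0.413382
Percentage = 41.3


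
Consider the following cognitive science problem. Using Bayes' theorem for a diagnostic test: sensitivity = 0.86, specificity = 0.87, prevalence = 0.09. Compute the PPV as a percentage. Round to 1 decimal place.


PPV = (sens * prev) / (sens * prev + (1-spec) * (1-prev))
Numerator = 0.86 * 0.09 = 0.0774
P(positive and no disease) = (1 - spec) * (1 - prev) = (1 - 0.87) * (1 - 0.09) = 0.1183
Denominator = 0.0774 + 0.1183 = 0.1957
PPV = 0.0774 / 0.1957 = 0.395503
As percentage = 39.6


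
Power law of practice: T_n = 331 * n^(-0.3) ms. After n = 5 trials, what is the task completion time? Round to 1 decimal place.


T_n = 331 * 5^(-0.3)
5^(-0.3) = 0.617034
T_n = 331 * 0.617034
= 204.2 ms


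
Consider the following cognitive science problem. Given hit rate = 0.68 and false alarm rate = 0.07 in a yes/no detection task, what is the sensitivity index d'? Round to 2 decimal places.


d' = z(HR) - z(FAR)
z(0.68) = 0.4677
z(0.07) = -1.4758
d' = 0.4677 - -1.4758
= 1.94


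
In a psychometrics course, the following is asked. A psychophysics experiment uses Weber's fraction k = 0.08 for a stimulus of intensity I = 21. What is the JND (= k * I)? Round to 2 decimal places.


JND = k * I
JND = 0.08 * 21
= 1.68


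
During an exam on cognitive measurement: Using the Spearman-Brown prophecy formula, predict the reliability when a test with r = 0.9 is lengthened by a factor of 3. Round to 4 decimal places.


r_new = n*r / (1 + (n-1)*r)
Numerator = 3 * 0.9 = 2.7
Denominator = 1 + 2 * 0.9 = 2.8
r_new = 2.7 / 2.8
= 0.9643


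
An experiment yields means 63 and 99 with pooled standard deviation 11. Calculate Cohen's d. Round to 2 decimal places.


Cohen's d = (M1 - M2) / S_pooled
= (63 - 99) / 11
= -36 / 11
= -3.27


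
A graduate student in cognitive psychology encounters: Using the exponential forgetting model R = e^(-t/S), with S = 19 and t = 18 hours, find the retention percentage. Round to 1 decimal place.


R = e^(-t/S)
-t/S = -18/19 = -0.947368
R = e^(-0.947368) = 0.38776
Percentage = 0.38776 * 100
= 38.8


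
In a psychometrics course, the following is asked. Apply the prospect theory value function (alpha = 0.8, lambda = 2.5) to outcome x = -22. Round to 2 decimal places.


Since x = -22 < 0, use v(x) = -lambda*(-x)^alpha
(-x) = 22
22^0.8 = 11.856
v(-22) = -2.5 * 11.856
= -29.64


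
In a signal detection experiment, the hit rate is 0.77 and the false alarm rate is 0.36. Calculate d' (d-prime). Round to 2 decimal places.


d' = z(HR) - z(FAR)
z(0.77) = 0.7388
z(0.36) = -0.3585
d' = 0.7388 - -0.3585
= 1.10


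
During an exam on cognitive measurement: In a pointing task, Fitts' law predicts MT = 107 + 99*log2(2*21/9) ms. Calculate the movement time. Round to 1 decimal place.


MT = 107 + 99 * log2(2*21/9)
2D/W = 4.666667
log2(4.666667) = 2.2224
MT = 107 + 99 * 2.2224
= 327.0 ms


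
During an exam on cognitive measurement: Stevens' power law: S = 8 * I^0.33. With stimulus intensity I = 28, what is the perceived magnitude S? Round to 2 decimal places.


S = 8 * 28^0.33
28^0.33 = 3.003
S = 8 * 3.003
= 24.02


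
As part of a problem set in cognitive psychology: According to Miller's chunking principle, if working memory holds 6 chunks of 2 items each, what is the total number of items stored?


Total items = chunks * items_per_chunk
= 6 * 2
= 12


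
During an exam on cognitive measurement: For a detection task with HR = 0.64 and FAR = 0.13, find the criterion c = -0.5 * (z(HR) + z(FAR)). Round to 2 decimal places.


c = -0.5 * (z(HR) + z(FAR))
z(0.64) = 0.3585
z(0.13) = -1.1264
c = -0.5 * (0.3585 + -1.1264)
= -0.5 * -0.7679
= 0.38


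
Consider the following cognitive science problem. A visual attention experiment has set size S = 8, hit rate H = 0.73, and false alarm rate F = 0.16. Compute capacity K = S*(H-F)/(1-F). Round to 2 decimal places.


K = S * (H - F) / (1 - F)
H - F = 0.57
1 - F = 0.84
K = 8 * 0.57 / 0.84
= 5.43


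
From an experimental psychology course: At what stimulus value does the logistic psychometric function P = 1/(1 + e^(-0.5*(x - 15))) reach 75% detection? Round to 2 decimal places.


At P = 0.75: 0.75 = 1/(1 + e^(-k*(x-x0)))
Solving: e^(-k*(x-x0)) = 1/3
x = x0 + ln(3)/k
ln(3) = 1.0986
x = 15 + 1.0986/0.5
= 15 + 2.1972
= 17.20


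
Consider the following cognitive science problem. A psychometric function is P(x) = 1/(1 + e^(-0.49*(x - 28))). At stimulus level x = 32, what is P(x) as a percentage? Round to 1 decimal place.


P(x) = 1/(1 + e^(-0.49*(32 - 28)))
Exponent = -0.49 * 4 = -1.96
e^(-1.96) = 0.140858
P = 1/(1 + 0.140858) = 0.876533
Percentage = 87.7


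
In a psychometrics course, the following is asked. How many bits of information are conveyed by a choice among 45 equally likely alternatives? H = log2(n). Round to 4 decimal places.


H = log2(n)
H = log2(45)
= 5.4919


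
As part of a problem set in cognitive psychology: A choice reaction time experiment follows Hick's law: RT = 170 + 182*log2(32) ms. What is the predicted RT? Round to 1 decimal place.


RT = 170 + 182 * log2(32)
log2(32) = 5.0
RT = 170 + 182 * 5.0
= 170 + 910.0
= 1080.0 ms


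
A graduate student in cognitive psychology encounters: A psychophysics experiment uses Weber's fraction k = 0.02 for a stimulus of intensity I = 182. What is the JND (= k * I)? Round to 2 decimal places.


JND = k * I
JND = 0.02 * 182
= 3.64


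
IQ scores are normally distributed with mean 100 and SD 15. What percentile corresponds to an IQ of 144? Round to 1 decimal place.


z = (IQ - mean) / SD
z = (144 - 100) / 15 = 2.9333
Percentile = Phi(2.9333) * 100
Phi(2.9333) = 0.998323
= 99.8


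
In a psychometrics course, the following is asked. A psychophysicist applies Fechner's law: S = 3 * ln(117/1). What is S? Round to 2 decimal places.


S = 3 * ln(117/1)
I/I0 = 117.0
ln(117.0) = 4.7622
S = 3 * 4.7622
= 14.29


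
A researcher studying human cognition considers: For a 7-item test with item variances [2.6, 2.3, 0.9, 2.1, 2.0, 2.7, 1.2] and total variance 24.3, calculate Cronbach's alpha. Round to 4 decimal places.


alpha = (k/(k-1)) * (1 - sum(s_i^2)/s_total^2)
sum(item variances) = 13.8
k/(k-1) = 7/6 = 1.166667
1 - 13.8/24.3 = 1 - 0.567901 = 0.432099
alpha = 1.166667 * 0.432099
= 0.5041


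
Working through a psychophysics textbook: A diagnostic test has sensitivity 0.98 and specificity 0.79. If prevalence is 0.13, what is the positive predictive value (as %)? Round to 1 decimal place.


PPV = (sens * prev) / (sens * prev + (1-spec) * (1-prev))
Numerator = 0.98 * 0.13 = 0.1274
P(positive and no disease) = (1 - spec) * (1 - prev) = (1 - 0.79) * (1 - 0.13) = 0.1827
Denominator = 0.1274 + 0.1827 = 0.3101
PPV = 0.1274 / 0.3101 = 0.410835
As percentage = 41.1


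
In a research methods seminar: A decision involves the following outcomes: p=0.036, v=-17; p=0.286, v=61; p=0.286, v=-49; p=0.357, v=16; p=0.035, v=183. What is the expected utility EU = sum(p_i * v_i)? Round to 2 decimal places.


EU = sum(p_i * v_i)
0.036 * -17 = -0.612
0.286 * 61 = 17.446
0.286 * -49 = -14.014
0.357 * 16 = 5.712
0.035 * 183 = 6.405
EU = -0.612 + 17.446 + -14.014 + 5.712 + 6.405
= 14.94


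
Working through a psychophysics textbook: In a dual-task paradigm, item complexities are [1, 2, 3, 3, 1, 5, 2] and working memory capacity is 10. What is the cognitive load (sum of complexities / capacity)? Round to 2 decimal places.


Total complexity = 1 + 2 + 3 + 3 + 1 + 5 + 2 = 17
Load = total / capacity = 17 / 10
= 1.70


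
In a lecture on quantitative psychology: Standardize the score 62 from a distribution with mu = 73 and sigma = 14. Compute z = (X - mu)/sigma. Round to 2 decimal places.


z = (X - mu) / sigma
= (62 - 73) / 14
= -11 / 14
= -0.79


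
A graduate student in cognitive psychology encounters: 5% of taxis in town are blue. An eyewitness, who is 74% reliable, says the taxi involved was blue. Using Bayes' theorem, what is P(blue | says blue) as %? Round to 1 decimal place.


P(blue | says blue) = P(says blue | blue)*P(blue) / [P(says blue | blue)*P(blue) + P(says blue | not blue)*P(not blue)]
Numerator = 0.74 * 0.05 = 0.037
False identification = 0.26 * 0.95 = 0.247
P = 0.037 / (0.037 + 0.247)
= 0.037 / 0.284
As percentage = 13.0


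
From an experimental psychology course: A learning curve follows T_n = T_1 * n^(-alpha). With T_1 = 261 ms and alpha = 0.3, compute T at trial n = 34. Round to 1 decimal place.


T_n = 261 * 34^(-0.3)
34^(-0.3) = 0.347181
T_n = 261 * 0.347181
= 90.6 ms


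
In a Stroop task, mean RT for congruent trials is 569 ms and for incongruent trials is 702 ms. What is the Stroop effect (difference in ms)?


Stroop effect = RT(incongruent) - RT(congruent)
= 702 - 569
= 133 ms


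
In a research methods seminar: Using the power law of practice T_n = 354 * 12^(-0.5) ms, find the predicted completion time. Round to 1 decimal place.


T_n = 354 * 12^(-0.5)
12^(-0.5) = 0.288675
T_n = 354 * 0.288675
= 102.2 ms


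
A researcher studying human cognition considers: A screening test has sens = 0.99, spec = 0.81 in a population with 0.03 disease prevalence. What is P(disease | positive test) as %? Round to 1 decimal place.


PPV = (sens * prev) / (sens * prev + (1-spec) * (1-prev))
Numerator = 0.99 * 0.03 = 0.0297
P(positive and no disease) = (1 - spec) * (1 - prev) = (1 - 0.81) * (1 - 0.03) = 0.1843
Denominator = 0.0297 + 0.1843 = 0.214
PPV = 0.0297 / 0.214 = 0.138785
As percentage = 13.9


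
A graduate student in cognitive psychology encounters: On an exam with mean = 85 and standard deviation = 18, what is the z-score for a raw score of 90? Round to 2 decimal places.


z = (X - mu) / sigma
= (90 - 85) / 18
= 5 / 18
= 0.28


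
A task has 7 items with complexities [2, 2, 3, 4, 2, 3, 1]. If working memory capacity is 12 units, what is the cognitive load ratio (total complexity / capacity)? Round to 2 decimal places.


Total complexity = 2 + 2 + 3 + 4 + 2 + 3 + 1 = 17
Load = total / capacity = 17 / 12
= 1.42


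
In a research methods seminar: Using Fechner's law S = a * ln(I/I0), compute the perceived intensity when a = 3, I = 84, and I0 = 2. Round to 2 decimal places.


S = 3 * ln(84/2)
I/I0 = 42.0
ln(42.0) = 3.7377
S = 3 * 3.7377
= 11.21


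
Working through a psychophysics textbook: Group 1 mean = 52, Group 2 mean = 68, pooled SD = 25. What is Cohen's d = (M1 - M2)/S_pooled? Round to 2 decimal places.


Cohen's d = (M1 - M2) / S_pooled
= (52 - 68) / 25
= -16 / 25
= -0.64


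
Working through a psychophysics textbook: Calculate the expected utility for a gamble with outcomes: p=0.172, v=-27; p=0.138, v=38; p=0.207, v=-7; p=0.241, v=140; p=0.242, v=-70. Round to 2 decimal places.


EU = sum(p_i * v_i)
0.172 * -27 = -4.644
0.138 * 38 = 5.244
0.207 * -7 = -1.449
0.241 * 140 = 33.74
0.242 * -70 = -16.94
EU = -4.644 + 5.244 + -1.449 + 33.74 + -16.94
= 15.95


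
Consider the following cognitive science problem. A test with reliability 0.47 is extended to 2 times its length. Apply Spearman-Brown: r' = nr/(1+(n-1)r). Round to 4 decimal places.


r_new = n*r / (1 + (n-1)*r)
Numerator = 2 * 0.47 = 0.94
Denominator = 1 + 1 * 0.47 = 1.47
r_new = 0.94 / 1.47
= 0.6395


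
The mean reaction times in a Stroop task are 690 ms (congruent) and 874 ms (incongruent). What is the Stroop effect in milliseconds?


Stroop effect = RT(incongruent) - RT(congruent)
= 874 - 690
= 184 ms


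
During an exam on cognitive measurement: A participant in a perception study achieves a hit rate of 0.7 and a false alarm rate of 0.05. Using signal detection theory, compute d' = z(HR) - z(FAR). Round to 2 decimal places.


d' = z(HR) - z(FAR)
z(0.7) = 0.5244
z(0.05) = -1.6449
d' = 0.5244 - -1.6449
= 2.17


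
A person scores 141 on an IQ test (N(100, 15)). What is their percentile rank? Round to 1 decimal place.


z = (IQ - mean) / SD
z = (141 - 100) / 15 = 2.7333
Percentile = Phi(2.7333) * 100
Phi(2.7333) = 0.996865
= 99.7


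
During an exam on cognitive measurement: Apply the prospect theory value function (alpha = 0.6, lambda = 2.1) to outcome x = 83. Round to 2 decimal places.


Since x = 83 >= 0, use v(x) = x^0.6
83^0.6 = 14.1725
v(83) = 14.17


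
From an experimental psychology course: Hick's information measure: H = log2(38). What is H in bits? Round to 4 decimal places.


H = log2(n)
H = log2(38)
= 5.2479


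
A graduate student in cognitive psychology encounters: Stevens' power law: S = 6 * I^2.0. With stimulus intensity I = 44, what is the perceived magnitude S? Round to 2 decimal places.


S = 6 * 44^2.0
44^2.0 = 1936.0
S = 6 * 1936.0
= 11616.00


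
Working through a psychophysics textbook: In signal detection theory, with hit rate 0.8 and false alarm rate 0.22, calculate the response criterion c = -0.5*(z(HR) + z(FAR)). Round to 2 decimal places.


c = -0.5 * (z(HR) + z(FAR))
z(0.8) = 0.8416
z(0.22) = -0.7722
c = -0.5 * (0.8416 + -0.7722)
= -0.5 * 0.0694
= -0.03


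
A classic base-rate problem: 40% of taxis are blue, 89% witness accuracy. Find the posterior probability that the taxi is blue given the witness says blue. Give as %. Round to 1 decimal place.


P(blue | says blue) = P(says blue | blue)*P(blue) / [P(says blue | blue)*P(blue) + P(says blue | not blue)*P(not blue)]
Numerator = 0.89 * 0.4 = 0.356
False identification = 0.11 * 0.6 = 0.066
P = 0.356 / (0.356 + 0.066)
= 0.356 / 0.422
As percentage = 84.4


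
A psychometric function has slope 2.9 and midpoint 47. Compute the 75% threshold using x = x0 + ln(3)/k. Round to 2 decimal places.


At P = 0.75: 0.75 = 1/(1 + e^(-k*(x-x0)))
Solving: e^(-k*(x-x0)) = 1/3
x = x0 + ln(3)/k
ln(3) = 1.0986
x = 47 + 1.0986/2.9
= 47 + 0.3788
= 47.38


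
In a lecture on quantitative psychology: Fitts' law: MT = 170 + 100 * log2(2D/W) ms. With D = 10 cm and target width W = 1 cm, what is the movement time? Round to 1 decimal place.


MT = 170 + 100 * log2(2*10/1)
2D/W = 20.0
log2(20.0) = 4.3219
MT = 170 + 100 * 4.3219
= 602.2 ms


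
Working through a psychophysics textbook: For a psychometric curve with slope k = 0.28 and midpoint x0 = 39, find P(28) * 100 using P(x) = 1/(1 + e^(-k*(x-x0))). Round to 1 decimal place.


P(x) = 1/(1 + e^(-0.28*(28 - 39)))
Exponent = -0.28 * -11 = 3.08
e^(3.08) = 21.758402
P = 1/(1 + 21.758402) = 0.04394
Percentage = 4.4


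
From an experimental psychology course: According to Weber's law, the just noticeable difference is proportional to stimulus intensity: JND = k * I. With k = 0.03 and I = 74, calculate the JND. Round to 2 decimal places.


JND = k * I
JND = 0.03 * 74
= 2.22


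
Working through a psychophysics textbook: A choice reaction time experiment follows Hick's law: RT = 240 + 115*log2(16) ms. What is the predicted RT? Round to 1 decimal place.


RT = 240 + 115 * log2(16)
log2(16) = 4.0
RT = 240 + 115 * 4.0
= 240 + 460.0
= 700.0 ms


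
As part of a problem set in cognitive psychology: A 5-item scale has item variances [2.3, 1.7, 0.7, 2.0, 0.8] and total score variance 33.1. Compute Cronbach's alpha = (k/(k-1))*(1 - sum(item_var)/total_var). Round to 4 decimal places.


alpha = (k/(k-1)) * (1 - sum(s_i^2)/s_total^2)
sum(item variances) = 7.5
k/(k-1) = 5/4 = 1.25
1 - 7.5/33.1 = 1 - 0.226586 = 0.773414
alpha = 1.25 * 0.773414
= 0.9668


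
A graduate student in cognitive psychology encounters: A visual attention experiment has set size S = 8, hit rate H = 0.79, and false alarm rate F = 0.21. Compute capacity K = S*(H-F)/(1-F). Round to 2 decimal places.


K = S * (H - F) / (1 - F)
H - F = 0.58
1 - F = 0.79
K = 8 * 0.58 / 0.79
= 5.87


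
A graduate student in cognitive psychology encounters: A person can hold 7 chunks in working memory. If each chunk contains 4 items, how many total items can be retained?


Total items = chunks * items_per_chunk
= 7 * 4
= 28


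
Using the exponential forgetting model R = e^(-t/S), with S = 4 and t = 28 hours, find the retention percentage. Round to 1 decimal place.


R = e^(-t/S)
-t/S = -28/4 = -7.0
R = e^(-7.0) = 0.000912
Percentage = 0.000912 * 100
= 0.1


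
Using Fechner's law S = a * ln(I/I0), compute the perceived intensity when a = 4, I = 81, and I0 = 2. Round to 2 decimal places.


S = 4 * ln(81/2)
I/I0 = 40.5
ln(40.5) = 3.7013
S = 4 * 3.7013
= 14.81


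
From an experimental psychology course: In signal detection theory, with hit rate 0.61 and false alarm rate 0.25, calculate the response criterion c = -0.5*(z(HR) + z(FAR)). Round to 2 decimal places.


c = -0.5 * (z(HR) + z(FAR))
z(0.61) = 0.2793
z(0.25) = -0.6745
c = -0.5 * (0.2793 + -0.6745)
= -0.5 * -0.3952
= 0.20


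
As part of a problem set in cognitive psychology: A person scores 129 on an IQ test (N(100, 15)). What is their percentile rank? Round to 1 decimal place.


z = (IQ - mean) / SD
z = (129 - 100) / 15 = 1.9333
Percentile = Phi(1.9333) * 100
Phi(1.9333) = 0.9734
= 97.3


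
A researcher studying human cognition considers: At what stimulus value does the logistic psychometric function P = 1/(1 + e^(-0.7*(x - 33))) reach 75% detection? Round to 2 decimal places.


At P = 0.75: 0.75 = 1/(1 + e^(-k*(x-x0)))
Solving: e^(-k*(x-x0)) = 1/3
x = x0 + ln(3)/k
ln(3) = 1.0986
x = 33 + 1.0986/0.7
= 33 + 1.5694
= 34.57


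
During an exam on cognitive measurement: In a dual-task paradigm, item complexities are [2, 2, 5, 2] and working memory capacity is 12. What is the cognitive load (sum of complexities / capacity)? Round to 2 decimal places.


Total complexity = 2 + 2 + 5 + 2 = 11
Load = total / capacity = 11 / 12
= 0.92


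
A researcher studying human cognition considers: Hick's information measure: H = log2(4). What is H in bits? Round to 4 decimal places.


H = log2(n)
H = log2(4)
= 2.0000


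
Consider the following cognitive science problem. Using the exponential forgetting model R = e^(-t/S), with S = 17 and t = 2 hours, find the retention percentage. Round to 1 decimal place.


R = e^(-t/S)
-t/S = -2/17 = -0.117647
R = e^(-0.117647) = 0.88901
Percentage = 0.88901 * 100
= 88.9


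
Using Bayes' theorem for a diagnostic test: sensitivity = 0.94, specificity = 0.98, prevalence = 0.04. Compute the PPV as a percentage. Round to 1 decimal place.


PPV = (sens * prev) / (sens * prev + (1-spec) * (1-prev))
Numerator = 0.94 * 0.04 = 0.0376
P(positive and no disease) = (1 - spec) * (1 - prev) = (1 - 0.98) * (1 - 0.04) = 0.0192
Denominator = 0.0376 + 0.0192 = 0.0568
PPV = 0.0376 / 0.0568 = 0.661972
As percentage = 66.2


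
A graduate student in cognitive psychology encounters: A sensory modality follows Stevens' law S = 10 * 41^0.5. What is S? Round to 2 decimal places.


S = 10 * 41^0.5
41^0.5 = 6.4031
S = 10 * 6.4031
= 64.03


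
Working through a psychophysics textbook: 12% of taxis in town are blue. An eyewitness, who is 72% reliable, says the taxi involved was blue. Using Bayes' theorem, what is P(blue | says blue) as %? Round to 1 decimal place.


P(blue | says blue) = P(says blue | blue)*P(blue) / [P(says blue | blue)*P(blue) + P(says blue | not blue)*P(not blue)]
Numerator = 0.72 * 0.12 = 0.0864
False identification = 0.28 * 0.88 = 0.2464
P = 0.0864 / (0.0864 + 0.2464)
= 0.0864 / 0.3328
As percentage = 26.0


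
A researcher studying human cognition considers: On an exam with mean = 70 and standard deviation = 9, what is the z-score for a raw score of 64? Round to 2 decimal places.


z = (X - mu) / sigma
= (64 - 70) / 9
= -6 / 9
= -0.67


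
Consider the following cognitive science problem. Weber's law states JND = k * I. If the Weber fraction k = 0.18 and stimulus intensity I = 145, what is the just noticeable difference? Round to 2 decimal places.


JND = k * I
JND = 0.18 * 145
= 26.10
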